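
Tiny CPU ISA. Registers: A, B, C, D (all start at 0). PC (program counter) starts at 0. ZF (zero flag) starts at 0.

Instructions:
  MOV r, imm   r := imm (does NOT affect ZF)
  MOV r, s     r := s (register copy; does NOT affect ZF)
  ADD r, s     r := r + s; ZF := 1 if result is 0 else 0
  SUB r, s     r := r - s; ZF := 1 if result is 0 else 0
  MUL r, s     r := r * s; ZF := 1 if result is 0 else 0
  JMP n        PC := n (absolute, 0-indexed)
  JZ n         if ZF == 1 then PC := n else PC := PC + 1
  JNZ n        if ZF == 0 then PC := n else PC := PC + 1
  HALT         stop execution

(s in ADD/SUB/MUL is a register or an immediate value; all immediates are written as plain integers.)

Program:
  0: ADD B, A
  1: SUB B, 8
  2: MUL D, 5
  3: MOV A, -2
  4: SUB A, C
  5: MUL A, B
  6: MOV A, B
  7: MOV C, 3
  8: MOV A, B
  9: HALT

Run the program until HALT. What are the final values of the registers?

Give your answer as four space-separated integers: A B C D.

Step 1: PC=0 exec 'ADD B, A'. After: A=0 B=0 C=0 D=0 ZF=1 PC=1
Step 2: PC=1 exec 'SUB B, 8'. After: A=0 B=-8 C=0 D=0 ZF=0 PC=2
Step 3: PC=2 exec 'MUL D, 5'. After: A=0 B=-8 C=0 D=0 ZF=1 PC=3
Step 4: PC=3 exec 'MOV A, -2'. After: A=-2 B=-8 C=0 D=0 ZF=1 PC=4
Step 5: PC=4 exec 'SUB A, C'. After: A=-2 B=-8 C=0 D=0 ZF=0 PC=5
Step 6: PC=5 exec 'MUL A, B'. After: A=16 B=-8 C=0 D=0 ZF=0 PC=6
Step 7: PC=6 exec 'MOV A, B'. After: A=-8 B=-8 C=0 D=0 ZF=0 PC=7
Step 8: PC=7 exec 'MOV C, 3'. After: A=-8 B=-8 C=3 D=0 ZF=0 PC=8
Step 9: PC=8 exec 'MOV A, B'. After: A=-8 B=-8 C=3 D=0 ZF=0 PC=9
Step 10: PC=9 exec 'HALT'. After: A=-8 B=-8 C=3 D=0 ZF=0 PC=9 HALTED

Answer: -8 -8 3 0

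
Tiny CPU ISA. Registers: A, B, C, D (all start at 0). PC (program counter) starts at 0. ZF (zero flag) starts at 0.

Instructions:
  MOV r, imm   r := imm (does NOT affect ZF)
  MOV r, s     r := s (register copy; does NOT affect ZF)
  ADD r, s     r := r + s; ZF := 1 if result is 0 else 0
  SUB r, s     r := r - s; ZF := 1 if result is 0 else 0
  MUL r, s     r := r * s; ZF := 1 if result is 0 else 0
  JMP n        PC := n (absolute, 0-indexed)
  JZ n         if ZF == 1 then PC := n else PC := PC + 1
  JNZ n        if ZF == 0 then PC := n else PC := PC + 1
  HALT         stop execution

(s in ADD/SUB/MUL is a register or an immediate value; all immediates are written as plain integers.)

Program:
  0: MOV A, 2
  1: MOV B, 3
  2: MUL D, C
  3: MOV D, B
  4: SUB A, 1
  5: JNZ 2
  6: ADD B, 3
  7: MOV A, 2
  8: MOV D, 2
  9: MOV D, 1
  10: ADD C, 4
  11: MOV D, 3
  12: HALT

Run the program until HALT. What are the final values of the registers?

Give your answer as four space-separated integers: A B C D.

Answer: 2 6 4 3

Derivation:
Step 1: PC=0 exec 'MOV A, 2'. After: A=2 B=0 C=0 D=0 ZF=0 PC=1
Step 2: PC=1 exec 'MOV B, 3'. After: A=2 B=3 C=0 D=0 ZF=0 PC=2
Step 3: PC=2 exec 'MUL D, C'. After: A=2 B=3 C=0 D=0 ZF=1 PC=3
Step 4: PC=3 exec 'MOV D, B'. After: A=2 B=3 C=0 D=3 ZF=1 PC=4
Step 5: PC=4 exec 'SUB A, 1'. After: A=1 B=3 C=0 D=3 ZF=0 PC=5
Step 6: PC=5 exec 'JNZ 2'. After: A=1 B=3 C=0 D=3 ZF=0 PC=2
Step 7: PC=2 exec 'MUL D, C'. After: A=1 B=3 C=0 D=0 ZF=1 PC=3
Step 8: PC=3 exec 'MOV D, B'. After: A=1 B=3 C=0 D=3 ZF=1 PC=4
Step 9: PC=4 exec 'SUB A, 1'. After: A=0 B=3 C=0 D=3 ZF=1 PC=5
Step 10: PC=5 exec 'JNZ 2'. After: A=0 B=3 C=0 D=3 ZF=1 PC=6
Step 11: PC=6 exec 'ADD B, 3'. After: A=0 B=6 C=0 D=3 ZF=0 PC=7
Step 12: PC=7 exec 'MOV A, 2'. After: A=2 B=6 C=0 D=3 ZF=0 PC=8
Step 13: PC=8 exec 'MOV D, 2'. After: A=2 B=6 C=0 D=2 ZF=0 PC=9
Step 14: PC=9 exec 'MOV D, 1'. After: A=2 B=6 C=0 D=1 ZF=0 PC=10
Step 15: PC=10 exec 'ADD C, 4'. After: A=2 B=6 C=4 D=1 ZF=0 PC=11
Step 16: PC=11 exec 'MOV D, 3'. After: A=2 B=6 C=4 D=3 ZF=0 PC=12
Step 17: PC=12 exec 'HALT'. After: A=2 B=6 C=4 D=3 ZF=0 PC=12 HALTED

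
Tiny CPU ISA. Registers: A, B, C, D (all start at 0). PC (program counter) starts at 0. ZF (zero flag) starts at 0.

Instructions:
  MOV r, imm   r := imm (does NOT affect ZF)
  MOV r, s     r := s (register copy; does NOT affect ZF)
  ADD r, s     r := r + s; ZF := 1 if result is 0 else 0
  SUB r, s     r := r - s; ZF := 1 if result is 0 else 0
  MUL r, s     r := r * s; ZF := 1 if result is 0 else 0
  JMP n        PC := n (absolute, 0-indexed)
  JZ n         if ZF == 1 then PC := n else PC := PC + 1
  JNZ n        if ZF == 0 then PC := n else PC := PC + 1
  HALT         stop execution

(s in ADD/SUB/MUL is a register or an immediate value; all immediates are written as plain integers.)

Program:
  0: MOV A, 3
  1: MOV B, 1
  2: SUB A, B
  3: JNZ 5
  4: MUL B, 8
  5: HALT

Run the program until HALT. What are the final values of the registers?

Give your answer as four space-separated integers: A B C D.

Step 1: PC=0 exec 'MOV A, 3'. After: A=3 B=0 C=0 D=0 ZF=0 PC=1
Step 2: PC=1 exec 'MOV B, 1'. After: A=3 B=1 C=0 D=0 ZF=0 PC=2
Step 3: PC=2 exec 'SUB A, B'. After: A=2 B=1 C=0 D=0 ZF=0 PC=3
Step 4: PC=3 exec 'JNZ 5'. After: A=2 B=1 C=0 D=0 ZF=0 PC=5
Step 5: PC=5 exec 'HALT'. After: A=2 B=1 C=0 D=0 ZF=0 PC=5 HALTED

Answer: 2 1 0 0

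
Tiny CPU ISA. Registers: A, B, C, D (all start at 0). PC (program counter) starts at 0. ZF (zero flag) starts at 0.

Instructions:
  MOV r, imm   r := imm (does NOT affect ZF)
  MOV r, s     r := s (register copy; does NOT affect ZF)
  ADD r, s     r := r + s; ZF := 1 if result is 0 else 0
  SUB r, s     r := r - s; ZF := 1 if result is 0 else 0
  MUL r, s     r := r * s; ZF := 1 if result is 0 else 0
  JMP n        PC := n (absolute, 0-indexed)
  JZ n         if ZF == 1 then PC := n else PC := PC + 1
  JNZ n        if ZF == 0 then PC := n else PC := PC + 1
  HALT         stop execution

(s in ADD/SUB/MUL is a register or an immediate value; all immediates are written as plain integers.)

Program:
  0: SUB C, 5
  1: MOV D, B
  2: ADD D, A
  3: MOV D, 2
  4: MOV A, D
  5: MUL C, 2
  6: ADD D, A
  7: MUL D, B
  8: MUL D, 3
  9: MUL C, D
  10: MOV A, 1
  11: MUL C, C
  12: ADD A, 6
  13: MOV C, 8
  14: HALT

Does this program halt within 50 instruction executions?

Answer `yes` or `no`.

Answer: yes

Derivation:
Step 1: PC=0 exec 'SUB C, 5'. After: A=0 B=0 C=-5 D=0 ZF=0 PC=1
Step 2: PC=1 exec 'MOV D, B'. After: A=0 B=0 C=-5 D=0 ZF=0 PC=2
Step 3: PC=2 exec 'ADD D, A'. After: A=0 B=0 C=-5 D=0 ZF=1 PC=3
Step 4: PC=3 exec 'MOV D, 2'. After: A=0 B=0 C=-5 D=2 ZF=1 PC=4
Step 5: PC=4 exec 'MOV A, D'. After: A=2 B=0 C=-5 D=2 ZF=1 PC=5
Step 6: PC=5 exec 'MUL C, 2'. After: A=2 B=0 C=-10 D=2 ZF=0 PC=6
Step 7: PC=6 exec 'ADD D, A'. After: A=2 B=0 C=-10 D=4 ZF=0 PC=7
Step 8: PC=7 exec 'MUL D, B'. After: A=2 B=0 C=-10 D=0 ZF=1 PC=8
Step 9: PC=8 exec 'MUL D, 3'. After: A=2 B=0 C=-10 D=0 ZF=1 PC=9
Step 10: PC=9 exec 'MUL C, D'. After: A=2 B=0 C=0 D=0 ZF=1 PC=10
Step 11: PC=10 exec 'MOV A, 1'. After: A=1 B=0 C=0 D=0 ZF=1 PC=11
Step 12: PC=11 exec 'MUL C, C'. After: A=1 B=0 C=0 D=0 ZF=1 PC=12
Step 13: PC=12 exec 'ADD A, 6'. After: A=7 B=0 C=0 D=0 ZF=0 PC=13
Step 14: PC=13 exec 'MOV C, 8'. After: A=7 B=0 C=8 D=0 ZF=0 PC=14
Step 15: PC=14 exec 'HALT'. After: A=7 B=0 C=8 D=0 ZF=0 PC=14 HALTED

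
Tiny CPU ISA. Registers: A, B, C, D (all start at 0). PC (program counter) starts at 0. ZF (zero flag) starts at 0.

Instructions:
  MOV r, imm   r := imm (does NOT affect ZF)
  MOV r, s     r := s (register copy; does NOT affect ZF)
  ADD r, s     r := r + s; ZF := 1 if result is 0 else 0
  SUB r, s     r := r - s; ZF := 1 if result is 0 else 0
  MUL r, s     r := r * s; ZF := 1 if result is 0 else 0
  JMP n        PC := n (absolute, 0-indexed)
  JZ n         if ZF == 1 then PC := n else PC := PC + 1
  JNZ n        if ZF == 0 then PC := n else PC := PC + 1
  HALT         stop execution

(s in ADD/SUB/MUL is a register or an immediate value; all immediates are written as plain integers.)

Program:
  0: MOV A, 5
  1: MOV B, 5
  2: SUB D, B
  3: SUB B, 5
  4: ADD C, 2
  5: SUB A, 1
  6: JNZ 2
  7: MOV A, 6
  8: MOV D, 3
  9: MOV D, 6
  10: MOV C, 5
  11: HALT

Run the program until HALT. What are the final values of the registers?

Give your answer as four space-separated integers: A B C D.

Step 1: PC=0 exec 'MOV A, 5'. After: A=5 B=0 C=0 D=0 ZF=0 PC=1
Step 2: PC=1 exec 'MOV B, 5'. After: A=5 B=5 C=0 D=0 ZF=0 PC=2
Step 3: PC=2 exec 'SUB D, B'. After: A=5 B=5 C=0 D=-5 ZF=0 PC=3
Step 4: PC=3 exec 'SUB B, 5'. After: A=5 B=0 C=0 D=-5 ZF=1 PC=4
Step 5: PC=4 exec 'ADD C, 2'. After: A=5 B=0 C=2 D=-5 ZF=0 PC=5
Step 6: PC=5 exec 'SUB A, 1'. After: A=4 B=0 C=2 D=-5 ZF=0 PC=6
Step 7: PC=6 exec 'JNZ 2'. After: A=4 B=0 C=2 D=-5 ZF=0 PC=2
Step 8: PC=2 exec 'SUB D, B'. After: A=4 B=0 C=2 D=-5 ZF=0 PC=3
Step 9: PC=3 exec 'SUB B, 5'. After: A=4 B=-5 C=2 D=-5 ZF=0 PC=4
Step 10: PC=4 exec 'ADD C, 2'. After: A=4 B=-5 C=4 D=-5 ZF=0 PC=5
Step 11: PC=5 exec 'SUB A, 1'. After: A=3 B=-5 C=4 D=-5 ZF=0 PC=6
Step 12: PC=6 exec 'JNZ 2'. After: A=3 B=-5 C=4 D=-5 ZF=0 PC=2
Step 13: PC=2 exec 'SUB D, B'. After: A=3 B=-5 C=4 D=0 ZF=1 PC=3
Step 14: PC=3 exec 'SUB B, 5'. After: A=3 B=-10 C=4 D=0 ZF=0 PC=4
Step 15: PC=4 exec 'ADD C, 2'. After: A=3 B=-10 C=6 D=0 ZF=0 PC=5
Step 16: PC=5 exec 'SUB A, 1'. After: A=2 B=-10 C=6 D=0 ZF=0 PC=6
Step 17: PC=6 exec 'JNZ 2'. After: A=2 B=-10 C=6 D=0 ZF=0 PC=2
Step 18: PC=2 exec 'SUB D, B'. After: A=2 B=-10 C=6 D=10 ZF=0 PC=3
Step 19: PC=3 exec 'SUB B, 5'. After: A=2 B=-15 C=6 D=10 ZF=0 PC=4
Step 20: PC=4 exec 'ADD C, 2'. After: A=2 B=-15 C=8 D=10 ZF=0 PC=5
Step 21: PC=5 exec 'SUB A, 1'. After: A=1 B=-15 C=8 D=10 ZF=0 PC=6
Step 22: PC=6 exec 'JNZ 2'. After: A=1 B=-15 C=8 D=10 ZF=0 PC=2
Step 23: PC=2 exec 'SUB D, B'. After: A=1 B=-15 C=8 D=25 ZF=0 PC=3
Step 24: PC=3 exec 'SUB B, 5'. After: A=1 B=-20 C=8 D=25 ZF=0 PC=4
Step 25: PC=4 exec 'ADD C, 2'. After: A=1 B=-20 C=10 D=25 ZF=0 PC=5
Step 26: PC=5 exec 'SUB A, 1'. After: A=0 B=-20 C=10 D=25 ZF=1 PC=6
Step 27: PC=6 exec 'JNZ 2'. After: A=0 B=-20 C=10 D=25 ZF=1 PC=7
Step 28: PC=7 exec 'MOV A, 6'. After: A=6 B=-20 C=10 D=25 ZF=1 PC=8
Step 29: PC=8 exec 'MOV D, 3'. After: A=6 B=-20 C=10 D=3 ZF=1 PC=9
Step 30: PC=9 exec 'MOV D, 6'. After: A=6 B=-20 C=10 D=6 ZF=1 PC=10
Step 31: PC=10 exec 'MOV C, 5'. After: A=6 B=-20 C=5 D=6 ZF=1 PC=11
Step 32: PC=11 exec 'HALT'. After: A=6 B=-20 C=5 D=6 ZF=1 PC=11 HALTED

Answer: 6 -20 5 6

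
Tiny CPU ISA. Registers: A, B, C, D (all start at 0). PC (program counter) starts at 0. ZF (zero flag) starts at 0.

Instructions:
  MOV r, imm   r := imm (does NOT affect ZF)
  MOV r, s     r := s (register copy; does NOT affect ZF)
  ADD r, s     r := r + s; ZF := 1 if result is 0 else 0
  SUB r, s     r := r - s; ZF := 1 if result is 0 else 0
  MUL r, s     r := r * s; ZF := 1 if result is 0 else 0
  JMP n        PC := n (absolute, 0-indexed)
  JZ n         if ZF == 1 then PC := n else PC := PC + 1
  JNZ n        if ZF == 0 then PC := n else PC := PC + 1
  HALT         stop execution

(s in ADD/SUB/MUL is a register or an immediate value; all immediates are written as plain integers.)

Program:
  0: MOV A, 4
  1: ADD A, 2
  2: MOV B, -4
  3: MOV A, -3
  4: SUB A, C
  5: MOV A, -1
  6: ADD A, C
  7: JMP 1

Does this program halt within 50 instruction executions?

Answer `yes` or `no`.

Answer: no

Derivation:
Step 1: PC=0 exec 'MOV A, 4'. After: A=4 B=0 C=0 D=0 ZF=0 PC=1
Step 2: PC=1 exec 'ADD A, 2'. After: A=6 B=0 C=0 D=0 ZF=0 PC=2
Step 3: PC=2 exec 'MOV B, -4'. After: A=6 B=-4 C=0 D=0 ZF=0 PC=3
Step 4: PC=3 exec 'MOV A, -3'. After: A=-3 B=-4 C=0 D=0 ZF=0 PC=4
Step 5: PC=4 exec 'SUB A, C'. After: A=-3 B=-4 C=0 D=0 ZF=0 PC=5
Step 6: PC=5 exec 'MOV A, -1'. After: A=-1 B=-4 C=0 D=0 ZF=0 PC=6
Step 7: PC=6 exec 'ADD A, C'. After: A=-1 B=-4 C=0 D=0 ZF=0 PC=7
Step 8: PC=7 exec 'JMP 1'. After: A=-1 B=-4 C=0 D=0 ZF=0 PC=1
Step 9: PC=1 exec 'ADD A, 2'. After: A=1 B=-4 C=0 D=0 ZF=0 PC=2
Step 10: PC=2 exec 'MOV B, -4'. After: A=1 B=-4 C=0 D=0 ZF=0 PC=3
Step 11: PC=3 exec 'MOV A, -3'. After: A=-3 B=-4 C=0 D=0 ZF=0 PC=4
State after step 11 equals state after step 4: the program is in a cycle of length 7 and will never halt.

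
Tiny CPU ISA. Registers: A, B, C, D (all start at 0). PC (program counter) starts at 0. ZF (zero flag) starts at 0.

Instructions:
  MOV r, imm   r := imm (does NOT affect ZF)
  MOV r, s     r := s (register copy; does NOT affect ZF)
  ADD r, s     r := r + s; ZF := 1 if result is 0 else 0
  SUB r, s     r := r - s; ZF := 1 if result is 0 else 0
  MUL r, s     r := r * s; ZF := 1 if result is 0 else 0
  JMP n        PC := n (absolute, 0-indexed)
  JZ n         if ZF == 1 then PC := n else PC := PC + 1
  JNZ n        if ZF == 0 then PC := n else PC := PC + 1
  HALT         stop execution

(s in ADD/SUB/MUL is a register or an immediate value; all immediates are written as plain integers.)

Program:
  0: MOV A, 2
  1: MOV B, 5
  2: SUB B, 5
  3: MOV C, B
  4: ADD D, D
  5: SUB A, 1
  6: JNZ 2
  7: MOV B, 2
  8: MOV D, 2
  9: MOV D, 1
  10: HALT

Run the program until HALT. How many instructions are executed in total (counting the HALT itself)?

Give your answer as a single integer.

Answer: 16

Derivation:
Step 1: PC=0 exec 'MOV A, 2'. After: A=2 B=0 C=0 D=0 ZF=0 PC=1
Step 2: PC=1 exec 'MOV B, 5'. After: A=2 B=5 C=0 D=0 ZF=0 PC=2
Step 3: PC=2 exec 'SUB B, 5'. After: A=2 B=0 C=0 D=0 ZF=1 PC=3
Step 4: PC=3 exec 'MOV C, B'. After: A=2 B=0 C=0 D=0 ZF=1 PC=4
Step 5: PC=4 exec 'ADD D, D'. After: A=2 B=0 C=0 D=0 ZF=1 PC=5
Step 6: PC=5 exec 'SUB A, 1'. After: A=1 B=0 C=0 D=0 ZF=0 PC=6
Step 7: PC=6 exec 'JNZ 2'. After: A=1 B=0 C=0 D=0 ZF=0 PC=2
Step 8: PC=2 exec 'SUB B, 5'. After: A=1 B=-5 C=0 D=0 ZF=0 PC=3
Step 9: PC=3 exec 'MOV C, B'. After: A=1 B=-5 C=-5 D=0 ZF=0 PC=4
Step 10: PC=4 exec 'ADD D, D'. After: A=1 B=-5 C=-5 D=0 ZF=1 PC=5
Step 11: PC=5 exec 'SUB A, 1'. After: A=0 B=-5 C=-5 D=0 ZF=1 PC=6
Step 12: PC=6 exec 'JNZ 2'. After: A=0 B=-5 C=-5 D=0 ZF=1 PC=7
Step 13: PC=7 exec 'MOV B, 2'. After: A=0 B=2 C=-5 D=0 ZF=1 PC=8
Step 14: PC=8 exec 'MOV D, 2'. After: A=0 B=2 C=-5 D=2 ZF=1 PC=9
Step 15: PC=9 exec 'MOV D, 1'. After: A=0 B=2 C=-5 D=1 ZF=1 PC=10
Step 16: PC=10 exec 'HALT'. After: A=0 B=2 C=-5 D=1 ZF=1 PC=10 HALTED
Total instructions executed: 16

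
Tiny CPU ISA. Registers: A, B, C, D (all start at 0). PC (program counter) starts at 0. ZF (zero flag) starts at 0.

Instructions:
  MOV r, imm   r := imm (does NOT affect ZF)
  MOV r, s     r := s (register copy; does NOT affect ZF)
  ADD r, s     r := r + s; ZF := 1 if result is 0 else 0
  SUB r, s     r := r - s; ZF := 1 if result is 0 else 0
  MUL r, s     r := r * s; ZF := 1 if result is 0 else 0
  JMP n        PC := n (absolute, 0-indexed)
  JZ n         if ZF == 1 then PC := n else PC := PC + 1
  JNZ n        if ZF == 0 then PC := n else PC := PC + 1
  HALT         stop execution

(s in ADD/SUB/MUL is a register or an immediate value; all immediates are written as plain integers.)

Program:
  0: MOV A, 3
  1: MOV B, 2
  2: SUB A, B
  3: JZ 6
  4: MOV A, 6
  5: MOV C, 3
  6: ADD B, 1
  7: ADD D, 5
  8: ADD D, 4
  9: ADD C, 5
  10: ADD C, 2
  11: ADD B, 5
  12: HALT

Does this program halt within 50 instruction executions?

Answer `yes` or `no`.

Step 1: PC=0 exec 'MOV A, 3'. After: A=3 B=0 C=0 D=0 ZF=0 PC=1
Step 2: PC=1 exec 'MOV B, 2'. After: A=3 B=2 C=0 D=0 ZF=0 PC=2
Step 3: PC=2 exec 'SUB A, B'. After: A=1 B=2 C=0 D=0 ZF=0 PC=3
Step 4: PC=3 exec 'JZ 6'. After: A=1 B=2 C=0 D=0 ZF=0 PC=4
Step 5: PC=4 exec 'MOV A, 6'. After: A=6 B=2 C=0 D=0 ZF=0 PC=5
Step 6: PC=5 exec 'MOV C, 3'. After: A=6 B=2 C=3 D=0 ZF=0 PC=6
Step 7: PC=6 exec 'ADD B, 1'. After: A=6 B=3 C=3 D=0 ZF=0 PC=7
Step 8: PC=7 exec 'ADD D, 5'. After: A=6 B=3 C=3 D=5 ZF=0 PC=8
Step 9: PC=8 exec 'ADD D, 4'. After: A=6 B=3 C=3 D=9 ZF=0 PC=9
Step 10: PC=9 exec 'ADD C, 5'. After: A=6 B=3 C=8 D=9 ZF=0 PC=10
Step 11: PC=10 exec 'ADD C, 2'. After: A=6 B=3 C=10 D=9 ZF=0 PC=11
Step 12: PC=11 exec 'ADD B, 5'. After: A=6 B=8 C=10 D=9 ZF=0 PC=12
Step 13: PC=12 exec 'HALT'. After: A=6 B=8 C=10 D=9 ZF=0 PC=12 HALTED

Answer: yes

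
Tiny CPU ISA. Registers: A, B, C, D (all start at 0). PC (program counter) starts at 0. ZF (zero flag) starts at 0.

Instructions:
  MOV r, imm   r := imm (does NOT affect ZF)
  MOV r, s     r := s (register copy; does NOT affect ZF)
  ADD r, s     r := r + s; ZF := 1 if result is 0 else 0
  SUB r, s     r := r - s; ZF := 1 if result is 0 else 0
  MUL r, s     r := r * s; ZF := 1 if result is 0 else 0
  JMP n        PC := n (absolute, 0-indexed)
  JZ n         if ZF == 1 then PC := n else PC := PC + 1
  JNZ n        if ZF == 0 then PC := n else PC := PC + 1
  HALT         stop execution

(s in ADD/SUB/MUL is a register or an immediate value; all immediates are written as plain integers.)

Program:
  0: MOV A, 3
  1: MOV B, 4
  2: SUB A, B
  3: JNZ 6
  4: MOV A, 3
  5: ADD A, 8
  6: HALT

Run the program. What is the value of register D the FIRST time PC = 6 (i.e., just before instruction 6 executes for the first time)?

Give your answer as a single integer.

Step 1: PC=0 exec 'MOV A, 3'. After: A=3 B=0 C=0 D=0 ZF=0 PC=1
Step 2: PC=1 exec 'MOV B, 4'. After: A=3 B=4 C=0 D=0 ZF=0 PC=2
Step 3: PC=2 exec 'SUB A, B'. After: A=-1 B=4 C=0 D=0 ZF=0 PC=3
Step 4: PC=3 exec 'JNZ 6'. After: A=-1 B=4 C=0 D=0 ZF=0 PC=6
First time PC=6: D=0

0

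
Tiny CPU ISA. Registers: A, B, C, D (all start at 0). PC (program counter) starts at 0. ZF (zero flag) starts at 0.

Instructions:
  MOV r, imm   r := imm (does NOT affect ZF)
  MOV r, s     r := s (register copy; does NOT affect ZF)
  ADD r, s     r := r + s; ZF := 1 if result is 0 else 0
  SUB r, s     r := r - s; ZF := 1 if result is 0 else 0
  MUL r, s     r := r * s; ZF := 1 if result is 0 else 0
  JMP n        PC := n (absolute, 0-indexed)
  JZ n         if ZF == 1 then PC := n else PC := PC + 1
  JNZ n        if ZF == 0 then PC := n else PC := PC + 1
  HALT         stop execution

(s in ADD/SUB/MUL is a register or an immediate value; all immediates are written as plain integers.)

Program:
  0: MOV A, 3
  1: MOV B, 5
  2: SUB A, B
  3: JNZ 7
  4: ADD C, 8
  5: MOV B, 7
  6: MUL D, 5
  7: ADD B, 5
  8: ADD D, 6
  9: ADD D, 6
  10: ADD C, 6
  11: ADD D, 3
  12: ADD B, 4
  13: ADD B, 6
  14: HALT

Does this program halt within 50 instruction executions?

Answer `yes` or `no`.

Answer: yes

Derivation:
Step 1: PC=0 exec 'MOV A, 3'. After: A=3 B=0 C=0 D=0 ZF=0 PC=1
Step 2: PC=1 exec 'MOV B, 5'. After: A=3 B=5 C=0 D=0 ZF=0 PC=2
Step 3: PC=2 exec 'SUB A, B'. After: A=-2 B=5 C=0 D=0 ZF=0 PC=3
Step 4: PC=3 exec 'JNZ 7'. After: A=-2 B=5 C=0 D=0 ZF=0 PC=7
Step 5: PC=7 exec 'ADD B, 5'. After: A=-2 B=10 C=0 D=0 ZF=0 PC=8
Step 6: PC=8 exec 'ADD D, 6'. After: A=-2 B=10 C=0 D=6 ZF=0 PC=9
Step 7: PC=9 exec 'ADD D, 6'. After: A=-2 B=10 C=0 D=12 ZF=0 PC=10
Step 8: PC=10 exec 'ADD C, 6'. After: A=-2 B=10 C=6 D=12 ZF=0 PC=11
Step 9: PC=11 exec 'ADD D, 3'. After: A=-2 B=10 C=6 D=15 ZF=0 PC=12
Step 10: PC=12 exec 'ADD B, 4'. After: A=-2 B=14 C=6 D=15 ZF=0 PC=13
Step 11: PC=13 exec 'ADD B, 6'. After: A=-2 B=20 C=6 D=15 ZF=0 PC=14
Step 12: PC=14 exec 'HALT'. After: A=-2 B=20 C=6 D=15 ZF=0 PC=14 HALTED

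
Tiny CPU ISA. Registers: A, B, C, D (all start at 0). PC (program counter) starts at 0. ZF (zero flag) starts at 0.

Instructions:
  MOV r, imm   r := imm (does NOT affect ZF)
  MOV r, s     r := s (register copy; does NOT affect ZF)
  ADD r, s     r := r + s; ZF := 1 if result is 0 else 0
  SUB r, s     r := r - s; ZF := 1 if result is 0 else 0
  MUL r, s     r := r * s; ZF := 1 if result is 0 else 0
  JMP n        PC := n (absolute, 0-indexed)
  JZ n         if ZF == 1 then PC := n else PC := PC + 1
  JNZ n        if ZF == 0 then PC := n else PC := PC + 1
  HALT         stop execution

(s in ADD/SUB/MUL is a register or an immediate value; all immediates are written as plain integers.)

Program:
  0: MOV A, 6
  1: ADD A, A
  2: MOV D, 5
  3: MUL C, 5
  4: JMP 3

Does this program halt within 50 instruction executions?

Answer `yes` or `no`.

Step 1: PC=0 exec 'MOV A, 6'. After: A=6 B=0 C=0 D=0 ZF=0 PC=1
Step 2: PC=1 exec 'ADD A, A'. After: A=12 B=0 C=0 D=0 ZF=0 PC=2
Step 3: PC=2 exec 'MOV D, 5'. After: A=12 B=0 C=0 D=5 ZF=0 PC=3
Step 4: PC=3 exec 'MUL C, 5'. After: A=12 B=0 C=0 D=5 ZF=1 PC=4
Step 5: PC=4 exec 'JMP 3'. After: A=12 B=0 C=0 D=5 ZF=1 PC=3
Step 6: PC=3 exec 'MUL C, 5'. After: A=12 B=0 C=0 D=5 ZF=1 PC=4
State after step 6 equals state after step 4: the program is in a cycle of length 2 and will never halt.

Answer: no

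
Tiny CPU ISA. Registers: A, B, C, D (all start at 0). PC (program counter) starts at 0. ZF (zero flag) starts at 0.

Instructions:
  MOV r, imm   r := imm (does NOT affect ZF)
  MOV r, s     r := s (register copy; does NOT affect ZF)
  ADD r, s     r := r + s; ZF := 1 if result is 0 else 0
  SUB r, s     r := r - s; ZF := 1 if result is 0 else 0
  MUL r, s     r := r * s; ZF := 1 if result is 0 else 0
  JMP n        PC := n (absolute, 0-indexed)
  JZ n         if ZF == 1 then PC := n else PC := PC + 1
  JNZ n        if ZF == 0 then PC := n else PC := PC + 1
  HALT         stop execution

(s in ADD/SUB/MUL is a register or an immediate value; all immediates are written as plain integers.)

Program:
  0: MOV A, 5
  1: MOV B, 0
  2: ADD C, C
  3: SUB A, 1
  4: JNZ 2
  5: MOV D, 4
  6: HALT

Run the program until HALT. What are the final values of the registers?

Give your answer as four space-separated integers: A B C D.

Step 1: PC=0 exec 'MOV A, 5'. After: A=5 B=0 C=0 D=0 ZF=0 PC=1
Step 2: PC=1 exec 'MOV B, 0'. After: A=5 B=0 C=0 D=0 ZF=0 PC=2
Step 3: PC=2 exec 'ADD C, C'. After: A=5 B=0 C=0 D=0 ZF=1 PC=3
Step 4: PC=3 exec 'SUB A, 1'. After: A=4 B=0 C=0 D=0 ZF=0 PC=4
Step 5: PC=4 exec 'JNZ 2'. After: A=4 B=0 C=0 D=0 ZF=0 PC=2
Step 6: PC=2 exec 'ADD C, C'. After: A=4 B=0 C=0 D=0 ZF=1 PC=3
Step 7: PC=3 exec 'SUB A, 1'. After: A=3 B=0 C=0 D=0 ZF=0 PC=4
Step 8: PC=4 exec 'JNZ 2'. After: A=3 B=0 C=0 D=0 ZF=0 PC=2
Step 9: PC=2 exec 'ADD C, C'. After: A=3 B=0 C=0 D=0 ZF=1 PC=3
Step 10: PC=3 exec 'SUB A, 1'. After: A=2 B=0 C=0 D=0 ZF=0 PC=4
Step 11: PC=4 exec 'JNZ 2'. After: A=2 B=0 C=0 D=0 ZF=0 PC=2
Step 12: PC=2 exec 'ADD C, C'. After: A=2 B=0 C=0 D=0 ZF=1 PC=3
Step 13: PC=3 exec 'SUB A, 1'. After: A=1 B=0 C=0 D=0 ZF=0 PC=4
Step 14: PC=4 exec 'JNZ 2'. After: A=1 B=0 C=0 D=0 ZF=0 PC=2
Step 15: PC=2 exec 'ADD C, C'. After: A=1 B=0 C=0 D=0 ZF=1 PC=3
Step 16: PC=3 exec 'SUB A, 1'. After: A=0 B=0 C=0 D=0 ZF=1 PC=4
Step 17: PC=4 exec 'JNZ 2'. After: A=0 B=0 C=0 D=0 ZF=1 PC=5
Step 18: PC=5 exec 'MOV D, 4'. After: A=0 B=0 C=0 D=4 ZF=1 PC=6
Step 19: PC=6 exec 'HALT'. After: A=0 B=0 C=0 D=4 ZF=1 PC=6 HALTED

Answer: 0 0 0 4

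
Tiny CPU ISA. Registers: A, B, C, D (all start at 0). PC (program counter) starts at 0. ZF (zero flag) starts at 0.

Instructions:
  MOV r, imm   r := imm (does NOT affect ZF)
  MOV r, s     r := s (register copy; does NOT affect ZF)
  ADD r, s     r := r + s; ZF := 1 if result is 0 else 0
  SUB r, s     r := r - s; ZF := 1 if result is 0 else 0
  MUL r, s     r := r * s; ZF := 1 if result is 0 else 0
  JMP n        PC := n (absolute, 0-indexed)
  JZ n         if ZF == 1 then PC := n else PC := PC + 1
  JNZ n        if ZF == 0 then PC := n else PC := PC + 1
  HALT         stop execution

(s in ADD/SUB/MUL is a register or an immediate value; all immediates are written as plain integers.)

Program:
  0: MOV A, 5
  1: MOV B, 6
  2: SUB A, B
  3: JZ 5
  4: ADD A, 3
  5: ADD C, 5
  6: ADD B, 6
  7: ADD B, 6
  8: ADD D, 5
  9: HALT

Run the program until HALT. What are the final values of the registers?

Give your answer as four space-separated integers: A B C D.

Answer: 2 18 5 5

Derivation:
Step 1: PC=0 exec 'MOV A, 5'. After: A=5 B=0 C=0 D=0 ZF=0 PC=1
Step 2: PC=1 exec 'MOV B, 6'. After: A=5 B=6 C=0 D=0 ZF=0 PC=2
Step 3: PC=2 exec 'SUB A, B'. After: A=-1 B=6 C=0 D=0 ZF=0 PC=3
Step 4: PC=3 exec 'JZ 5'. After: A=-1 B=6 C=0 D=0 ZF=0 PC=4
Step 5: PC=4 exec 'ADD A, 3'. After: A=2 B=6 C=0 D=0 ZF=0 PC=5
Step 6: PC=5 exec 'ADD C, 5'. After: A=2 B=6 C=5 D=0 ZF=0 PC=6
Step 7: PC=6 exec 'ADD B, 6'. After: A=2 B=12 C=5 D=0 ZF=0 PC=7
Step 8: PC=7 exec 'ADD B, 6'. After: A=2 B=18 C=5 D=0 ZF=0 PC=8
Step 9: PC=8 exec 'ADD D, 5'. After: A=2 B=18 C=5 D=5 ZF=0 PC=9
Step 10: PC=9 exec 'HALT'. After: A=2 B=18 C=5 D=5 ZF=0 PC=9 HALTED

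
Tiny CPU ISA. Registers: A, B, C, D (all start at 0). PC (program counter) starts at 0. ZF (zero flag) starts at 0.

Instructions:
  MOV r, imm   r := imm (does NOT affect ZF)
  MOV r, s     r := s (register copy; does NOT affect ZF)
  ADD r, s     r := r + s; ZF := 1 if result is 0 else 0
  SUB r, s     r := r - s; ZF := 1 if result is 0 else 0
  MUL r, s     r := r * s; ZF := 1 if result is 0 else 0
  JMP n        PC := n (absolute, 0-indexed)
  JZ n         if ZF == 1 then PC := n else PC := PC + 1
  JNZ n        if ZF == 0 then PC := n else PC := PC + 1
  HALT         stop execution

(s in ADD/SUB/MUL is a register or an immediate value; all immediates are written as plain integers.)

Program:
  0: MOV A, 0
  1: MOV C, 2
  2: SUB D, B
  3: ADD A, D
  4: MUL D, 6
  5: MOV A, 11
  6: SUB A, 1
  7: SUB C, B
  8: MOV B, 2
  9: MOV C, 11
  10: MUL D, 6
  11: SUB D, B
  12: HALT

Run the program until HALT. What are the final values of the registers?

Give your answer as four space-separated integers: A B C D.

Step 1: PC=0 exec 'MOV A, 0'. After: A=0 B=0 C=0 D=0 ZF=0 PC=1
Step 2: PC=1 exec 'MOV C, 2'. After: A=0 B=0 C=2 D=0 ZF=0 PC=2
Step 3: PC=2 exec 'SUB D, B'. After: A=0 B=0 C=2 D=0 ZF=1 PC=3
Step 4: PC=3 exec 'ADD A, D'. After: A=0 B=0 C=2 D=0 ZF=1 PC=4
Step 5: PC=4 exec 'MUL D, 6'. After: A=0 B=0 C=2 D=0 ZF=1 PC=5
Step 6: PC=5 exec 'MOV A, 11'. After: A=11 B=0 C=2 D=0 ZF=1 PC=6
Step 7: PC=6 exec 'SUB A, 1'. After: A=10 B=0 C=2 D=0 ZF=0 PC=7
Step 8: PC=7 exec 'SUB C, B'. After: A=10 B=0 C=2 D=0 ZF=0 PC=8
Step 9: PC=8 exec 'MOV B, 2'. After: A=10 B=2 C=2 D=0 ZF=0 PC=9
Step 10: PC=9 exec 'MOV C, 11'. After: A=10 B=2 C=11 D=0 ZF=0 PC=10
Step 11: PC=10 exec 'MUL D, 6'. After: A=10 B=2 C=11 D=0 ZF=1 PC=11
Step 12: PC=11 exec 'SUB D, B'. After: A=10 B=2 C=11 D=-2 ZF=0 PC=12
Step 13: PC=12 exec 'HALT'. After: A=10 B=2 C=11 D=-2 ZF=0 PC=12 HALTED

Answer: 10 2 11 -2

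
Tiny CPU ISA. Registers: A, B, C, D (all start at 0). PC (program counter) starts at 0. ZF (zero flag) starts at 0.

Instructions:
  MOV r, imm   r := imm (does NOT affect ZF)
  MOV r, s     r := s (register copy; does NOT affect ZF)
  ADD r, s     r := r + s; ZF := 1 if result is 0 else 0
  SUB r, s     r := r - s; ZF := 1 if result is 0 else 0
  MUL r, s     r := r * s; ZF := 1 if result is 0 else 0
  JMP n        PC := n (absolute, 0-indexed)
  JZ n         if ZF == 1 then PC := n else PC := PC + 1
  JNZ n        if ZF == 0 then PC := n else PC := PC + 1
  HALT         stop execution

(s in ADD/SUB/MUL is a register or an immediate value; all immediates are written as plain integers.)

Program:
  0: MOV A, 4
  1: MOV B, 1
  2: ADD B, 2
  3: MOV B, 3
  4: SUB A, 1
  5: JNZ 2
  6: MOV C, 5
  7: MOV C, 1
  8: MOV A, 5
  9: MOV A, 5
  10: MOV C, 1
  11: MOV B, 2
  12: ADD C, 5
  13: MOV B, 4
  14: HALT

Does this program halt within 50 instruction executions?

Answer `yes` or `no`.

Step 1: PC=0 exec 'MOV A, 4'. After: A=4 B=0 C=0 D=0 ZF=0 PC=1
Step 2: PC=1 exec 'MOV B, 1'. After: A=4 B=1 C=0 D=0 ZF=0 PC=2
Step 3: PC=2 exec 'ADD B, 2'. After: A=4 B=3 C=0 D=0 ZF=0 PC=3
Step 4: PC=3 exec 'MOV B, 3'. After: A=4 B=3 C=0 D=0 ZF=0 PC=4
Step 5: PC=4 exec 'SUB A, 1'. After: A=3 B=3 C=0 D=0 ZF=0 PC=5
Step 6: PC=5 exec 'JNZ 2'. After: A=3 B=3 C=0 D=0 ZF=0 PC=2
Step 7: PC=2 exec 'ADD B, 2'. After: A=3 B=5 C=0 D=0 ZF=0 PC=3
Step 8: PC=3 exec 'MOV B, 3'. After: A=3 B=3 C=0 D=0 ZF=0 PC=4
Step 9: PC=4 exec 'SUB A, 1'. After: A=2 B=3 C=0 D=0 ZF=0 PC=5
Step 10: PC=5 exec 'JNZ 2'. After: A=2 B=3 C=0 D=0 ZF=0 PC=2
Step 11: PC=2 exec 'ADD B, 2'. After: A=2 B=5 C=0 D=0 ZF=0 PC=3
Step 12: PC=3 exec 'MOV B, 3'. After: A=2 B=3 C=0 D=0 ZF=0 PC=4
Step 13: PC=4 exec 'SUB A, 1'. After: A=1 B=3 C=0 D=0 ZF=0 PC=5
Step 14: PC=5 exec 'JNZ 2'. After: A=1 B=3 C=0 D=0 ZF=0 PC=2
Step 15: PC=2 exec 'ADD B, 2'. After: A=1 B=5 C=0 D=0 ZF=0 PC=3
Step 16: PC=3 exec 'MOV B, 3'. After: A=1 B=3 C=0 D=0 ZF=0 PC=4
Step 17: PC=4 exec 'SUB A, 1'. After: A=0 B=3 C=0 D=0 ZF=1 PC=5
Step 18: PC=5 exec 'JNZ 2'. After: A=0 B=3 C=0 D=0 ZF=1 PC=6
Step 19: PC=6 exec 'MOV C, 5'. After: A=0 B=3 C=5 D=0 ZF=1 PC=7
Step 20: PC=7 exec 'MOV C, 1'. After: A=0 B=3 C=1 D=0 ZF=1 PC=8
Step 21: PC=8 exec 'MOV A, 5'. After: A=5 B=3 C=1 D=0 ZF=1 PC=9
Step 22: PC=9 exec 'MOV A, 5'. After: A=5 B=3 C=1 D=0 ZF=1 PC=10
Step 23: PC=10 exec 'MOV C, 1'. After: A=5 B=3 C=1 D=0 ZF=1 PC=11
Step 24: PC=11 exec 'MOV B, 2'. After: A=5 B=2 C=1 D=0 ZF=1 PC=12
Step 25: PC=12 exec 'ADD C, 5'. After: A=5 B=2 C=6 D=0 ZF=0 PC=13
Step 26: PC=13 exec 'MOV B, 4'. After: A=5 B=4 C=6 D=0 ZF=0 PC=14
Step 27: PC=14 exec 'HALT'. After: A=5 B=4 C=6 D=0 ZF=0 PC=14 HALTED

Answer: yes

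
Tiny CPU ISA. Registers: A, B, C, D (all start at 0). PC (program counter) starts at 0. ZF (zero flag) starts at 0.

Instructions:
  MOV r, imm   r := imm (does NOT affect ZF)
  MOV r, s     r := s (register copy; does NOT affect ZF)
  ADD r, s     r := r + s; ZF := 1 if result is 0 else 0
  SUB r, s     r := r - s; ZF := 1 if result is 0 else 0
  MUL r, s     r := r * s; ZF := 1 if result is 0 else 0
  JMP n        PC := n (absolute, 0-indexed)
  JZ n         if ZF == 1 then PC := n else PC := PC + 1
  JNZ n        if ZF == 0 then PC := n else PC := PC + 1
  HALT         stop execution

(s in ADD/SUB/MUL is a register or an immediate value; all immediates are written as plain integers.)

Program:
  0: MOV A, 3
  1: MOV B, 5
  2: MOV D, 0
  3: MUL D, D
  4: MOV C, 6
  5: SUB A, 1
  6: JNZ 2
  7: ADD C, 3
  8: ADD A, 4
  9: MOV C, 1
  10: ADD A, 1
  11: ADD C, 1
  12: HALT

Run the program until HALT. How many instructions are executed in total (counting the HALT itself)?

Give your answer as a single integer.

Answer: 23

Derivation:
Step 1: PC=0 exec 'MOV A, 3'. After: A=3 B=0 C=0 D=0 ZF=0 PC=1
Step 2: PC=1 exec 'MOV B, 5'. After: A=3 B=5 C=0 D=0 ZF=0 PC=2
Step 3: PC=2 exec 'MOV D, 0'. After: A=3 B=5 C=0 D=0 ZF=0 PC=3
Step 4: PC=3 exec 'MUL D, D'. After: A=3 B=5 C=0 D=0 ZF=1 PC=4
Step 5: PC=4 exec 'MOV C, 6'. After: A=3 B=5 C=6 D=0 ZF=1 PC=5
Step 6: PC=5 exec 'SUB A, 1'. After: A=2 B=5 C=6 D=0 ZF=0 PC=6
Step 7: PC=6 exec 'JNZ 2'. After: A=2 B=5 C=6 D=0 ZF=0 PC=2
Step 8: PC=2 exec 'MOV D, 0'. After: A=2 B=5 C=6 D=0 ZF=0 PC=3
Step 9: PC=3 exec 'MUL D, D'. After: A=2 B=5 C=6 D=0 ZF=1 PC=4
Step 10: PC=4 exec 'MOV C, 6'. After: A=2 B=5 C=6 D=0 ZF=1 PC=5
Step 11: PC=5 exec 'SUB A, 1'. After: A=1 B=5 C=6 D=0 ZF=0 PC=6
Step 12: PC=6 exec 'JNZ 2'. After: A=1 B=5 C=6 D=0 ZF=0 PC=2
Step 13: PC=2 exec 'MOV D, 0'. After: A=1 B=5 C=6 D=0 ZF=0 PC=3
Step 14: PC=3 exec 'MUL D, D'. After: A=1 B=5 C=6 D=0 ZF=1 PC=4
Step 15: PC=4 exec 'MOV C, 6'. After: A=1 B=5 C=6 D=0 ZF=1 PC=5
Step 16: PC=5 exec 'SUB A, 1'. After: A=0 B=5 C=6 D=0 ZF=1 PC=6
Step 17: PC=6 exec 'JNZ 2'. After: A=0 B=5 C=6 D=0 ZF=1 PC=7
Step 18: PC=7 exec 'ADD C, 3'. After: A=0 B=5 C=9 D=0 ZF=0 PC=8
Step 19: PC=8 exec 'ADD A, 4'. After: A=4 B=5 C=9 D=0 ZF=0 PC=9
Step 20: PC=9 exec 'MOV C, 1'. After: A=4 B=5 C=1 D=0 ZF=0 PC=10
Step 21: PC=10 exec 'ADD A, 1'. After: A=5 B=5 C=1 D=0 ZF=0 PC=11
Step 22: PC=11 exec 'ADD C, 1'. After: A=5 B=5 C=2 D=0 ZF=0 PC=12
Step 23: PC=12 exec 'HALT'. After: A=5 B=5 C=2 D=0 ZF=0 PC=12 HALTED
Total instructions executed: 23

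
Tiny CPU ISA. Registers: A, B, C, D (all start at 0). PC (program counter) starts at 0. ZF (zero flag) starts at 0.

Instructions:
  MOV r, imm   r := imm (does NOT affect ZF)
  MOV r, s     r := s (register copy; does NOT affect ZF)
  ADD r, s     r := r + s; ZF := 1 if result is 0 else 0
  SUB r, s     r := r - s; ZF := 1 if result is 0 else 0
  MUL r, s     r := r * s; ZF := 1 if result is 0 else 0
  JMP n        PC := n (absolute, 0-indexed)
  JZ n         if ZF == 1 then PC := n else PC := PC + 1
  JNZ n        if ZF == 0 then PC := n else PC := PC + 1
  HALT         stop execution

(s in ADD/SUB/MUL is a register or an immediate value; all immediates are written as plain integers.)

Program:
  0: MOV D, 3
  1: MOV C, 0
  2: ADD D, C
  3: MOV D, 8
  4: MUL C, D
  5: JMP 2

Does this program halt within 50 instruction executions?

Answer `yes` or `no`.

Step 1: PC=0 exec 'MOV D, 3'. After: A=0 B=0 C=0 D=3 ZF=0 PC=1
Step 2: PC=1 exec 'MOV C, 0'. After: A=0 B=0 C=0 D=3 ZF=0 PC=2
Step 3: PC=2 exec 'ADD D, C'. After: A=0 B=0 C=0 D=3 ZF=0 PC=3
Step 4: PC=3 exec 'MOV D, 8'. After: A=0 B=0 C=0 D=8 ZF=0 PC=4
Step 5: PC=4 exec 'MUL C, D'. After: A=0 B=0 C=0 D=8 ZF=1 PC=5
Step 6: PC=5 exec 'JMP 2'. After: A=0 B=0 C=0 D=8 ZF=1 PC=2
Step 7: PC=2 exec 'ADD D, C'. After: A=0 B=0 C=0 D=8 ZF=0 PC=3
Step 8: PC=3 exec 'MOV D, 8'. After: A=0 B=0 C=0 D=8 ZF=0 PC=4
State after step 8 equals state after step 4: the program is in a cycle of length 4 and will never halt.

Answer: no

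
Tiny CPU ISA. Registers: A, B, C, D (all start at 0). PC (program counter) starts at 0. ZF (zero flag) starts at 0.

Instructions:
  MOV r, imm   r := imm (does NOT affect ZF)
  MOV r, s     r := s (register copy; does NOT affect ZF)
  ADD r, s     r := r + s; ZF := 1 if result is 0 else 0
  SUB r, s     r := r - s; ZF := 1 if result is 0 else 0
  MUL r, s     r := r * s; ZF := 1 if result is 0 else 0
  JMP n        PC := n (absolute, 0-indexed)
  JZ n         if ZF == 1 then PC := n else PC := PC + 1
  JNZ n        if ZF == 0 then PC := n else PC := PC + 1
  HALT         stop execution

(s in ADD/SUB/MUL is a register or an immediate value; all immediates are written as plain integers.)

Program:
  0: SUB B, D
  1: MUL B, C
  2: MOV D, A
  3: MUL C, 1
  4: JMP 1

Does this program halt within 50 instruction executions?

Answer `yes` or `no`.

Step 1: PC=0 exec 'SUB B, D'. After: A=0 B=0 C=0 D=0 ZF=1 PC=1
Step 2: PC=1 exec 'MUL B, C'. After: A=0 B=0 C=0 D=0 ZF=1 PC=2
Step 3: PC=2 exec 'MOV D, A'. After: A=0 B=0 C=0 D=0 ZF=1 PC=3
Step 4: PC=3 exec 'MUL C, 1'. After: A=0 B=0 C=0 D=0 ZF=1 PC=4
Step 5: PC=4 exec 'JMP 1'. After: A=0 B=0 C=0 D=0 ZF=1 PC=1
State after step 5 equals state after step 1: the program is in a cycle of length 4 and will never halt.

Answer: no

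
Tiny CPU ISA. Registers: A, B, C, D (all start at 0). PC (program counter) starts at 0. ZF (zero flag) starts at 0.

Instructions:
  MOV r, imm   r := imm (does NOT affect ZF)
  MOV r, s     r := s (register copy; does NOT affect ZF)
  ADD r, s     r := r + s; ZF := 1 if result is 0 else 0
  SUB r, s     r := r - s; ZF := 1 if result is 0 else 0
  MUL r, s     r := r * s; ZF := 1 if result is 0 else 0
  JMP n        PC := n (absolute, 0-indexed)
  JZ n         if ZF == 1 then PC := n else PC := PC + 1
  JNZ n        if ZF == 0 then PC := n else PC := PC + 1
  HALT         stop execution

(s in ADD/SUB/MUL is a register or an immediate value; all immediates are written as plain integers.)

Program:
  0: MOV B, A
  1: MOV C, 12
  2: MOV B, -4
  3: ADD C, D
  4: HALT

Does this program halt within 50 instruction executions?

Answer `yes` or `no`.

Answer: yes

Derivation:
Step 1: PC=0 exec 'MOV B, A'. After: A=0 B=0 C=0 D=0 ZF=0 PC=1
Step 2: PC=1 exec 'MOV C, 12'. After: A=0 B=0 C=12 D=0 ZF=0 PC=2
Step 3: PC=2 exec 'MOV B, -4'. After: A=0 B=-4 C=12 D=0 ZF=0 PC=3
Step 4: PC=3 exec 'ADD C, D'. After: A=0 B=-4 C=12 D=0 ZF=0 PC=4
Step 5: PC=4 exec 'HALT'. After: A=0 B=-4 C=12 D=0 ZF=0 PC=4 HALTED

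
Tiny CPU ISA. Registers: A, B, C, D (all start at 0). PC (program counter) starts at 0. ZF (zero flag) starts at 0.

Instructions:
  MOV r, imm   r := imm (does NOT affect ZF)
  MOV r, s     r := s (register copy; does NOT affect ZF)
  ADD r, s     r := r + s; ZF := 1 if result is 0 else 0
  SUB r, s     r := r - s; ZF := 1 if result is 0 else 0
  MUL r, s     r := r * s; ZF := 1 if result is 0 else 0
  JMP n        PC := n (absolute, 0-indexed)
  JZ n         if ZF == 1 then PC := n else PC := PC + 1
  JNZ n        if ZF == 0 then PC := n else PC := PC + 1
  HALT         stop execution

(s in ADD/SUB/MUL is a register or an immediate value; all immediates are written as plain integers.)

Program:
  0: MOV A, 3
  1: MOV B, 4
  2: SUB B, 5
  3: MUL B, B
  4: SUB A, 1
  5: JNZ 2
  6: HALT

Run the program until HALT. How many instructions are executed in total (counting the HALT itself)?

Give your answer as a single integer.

Step 1: PC=0 exec 'MOV A, 3'. After: A=3 B=0 C=0 D=0 ZF=0 PC=1
Step 2: PC=1 exec 'MOV B, 4'. After: A=3 B=4 C=0 D=0 ZF=0 PC=2
Step 3: PC=2 exec 'SUB B, 5'. After: A=3 B=-1 C=0 D=0 ZF=0 PC=3
Step 4: PC=3 exec 'MUL B, B'. After: A=3 B=1 C=0 D=0 ZF=0 PC=4
Step 5: PC=4 exec 'SUB A, 1'. After: A=2 B=1 C=0 D=0 ZF=0 PC=5
Step 6: PC=5 exec 'JNZ 2'. After: A=2 B=1 C=0 D=0 ZF=0 PC=2
Step 7: PC=2 exec 'SUB B, 5'. After: A=2 B=-4 C=0 D=0 ZF=0 PC=3
Step 8: PC=3 exec 'MUL B, B'. After: A=2 B=16 C=0 D=0 ZF=0 PC=4
Step 9: PC=4 exec 'SUB A, 1'. After: A=1 B=16 C=0 D=0 ZF=0 PC=5
Step 10: PC=5 exec 'JNZ 2'. After: A=1 B=16 C=0 D=0 ZF=0 PC=2
Step 11: PC=2 exec 'SUB B, 5'. After: A=1 B=11 C=0 D=0 ZF=0 PC=3
Step 12: PC=3 exec 'MUL B, B'. After: A=1 B=121 C=0 D=0 ZF=0 PC=4
Step 13: PC=4 exec 'SUB A, 1'. After: A=0 B=121 C=0 D=0 ZF=1 PC=5
Step 14: PC=5 exec 'JNZ 2'. After: A=0 B=121 C=0 D=0 ZF=1 PC=6
Step 15: PC=6 exec 'HALT'. After: A=0 B=121 C=0 D=0 ZF=1 PC=6 HALTED
Total instructions executed: 15

Answer: 15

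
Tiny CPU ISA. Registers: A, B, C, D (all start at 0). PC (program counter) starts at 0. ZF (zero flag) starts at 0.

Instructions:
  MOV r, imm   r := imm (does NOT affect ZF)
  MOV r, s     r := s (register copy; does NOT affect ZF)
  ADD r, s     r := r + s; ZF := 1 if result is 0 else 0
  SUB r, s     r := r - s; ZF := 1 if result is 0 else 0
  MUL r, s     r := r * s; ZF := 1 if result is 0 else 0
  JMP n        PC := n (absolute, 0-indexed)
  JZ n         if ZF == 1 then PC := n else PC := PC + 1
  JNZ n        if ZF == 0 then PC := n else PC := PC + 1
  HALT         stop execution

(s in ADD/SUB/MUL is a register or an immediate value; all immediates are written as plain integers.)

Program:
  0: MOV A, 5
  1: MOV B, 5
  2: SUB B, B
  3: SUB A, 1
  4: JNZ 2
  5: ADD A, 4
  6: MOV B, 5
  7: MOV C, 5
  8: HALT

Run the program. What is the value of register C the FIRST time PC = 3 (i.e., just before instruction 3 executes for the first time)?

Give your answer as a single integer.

Step 1: PC=0 exec 'MOV A, 5'. After: A=5 B=0 C=0 D=0 ZF=0 PC=1
Step 2: PC=1 exec 'MOV B, 5'. After: A=5 B=5 C=0 D=0 ZF=0 PC=2
Step 3: PC=2 exec 'SUB B, B'. After: A=5 B=0 C=0 D=0 ZF=1 PC=3
First time PC=3: C=0

0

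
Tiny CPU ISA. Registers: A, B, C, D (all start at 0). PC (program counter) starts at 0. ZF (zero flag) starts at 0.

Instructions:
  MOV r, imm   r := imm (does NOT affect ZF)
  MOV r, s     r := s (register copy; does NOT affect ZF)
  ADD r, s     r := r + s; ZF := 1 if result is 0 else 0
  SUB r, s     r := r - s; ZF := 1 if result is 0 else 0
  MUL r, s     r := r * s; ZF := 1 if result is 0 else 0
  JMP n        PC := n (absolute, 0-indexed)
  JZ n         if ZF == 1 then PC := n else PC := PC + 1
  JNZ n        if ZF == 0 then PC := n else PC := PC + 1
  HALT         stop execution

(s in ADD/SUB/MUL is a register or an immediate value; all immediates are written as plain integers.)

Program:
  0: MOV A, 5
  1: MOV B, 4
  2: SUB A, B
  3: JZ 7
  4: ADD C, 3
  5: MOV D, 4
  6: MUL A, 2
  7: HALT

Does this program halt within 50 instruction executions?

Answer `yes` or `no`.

Answer: yes

Derivation:
Step 1: PC=0 exec 'MOV A, 5'. After: A=5 B=0 C=0 D=0 ZF=0 PC=1
Step 2: PC=1 exec 'MOV B, 4'. After: A=5 B=4 C=0 D=0 ZF=0 PC=2
Step 3: PC=2 exec 'SUB A, B'. After: A=1 B=4 C=0 D=0 ZF=0 PC=3
Step 4: PC=3 exec 'JZ 7'. After: A=1 B=4 C=0 D=0 ZF=0 PC=4
Step 5: PC=4 exec 'ADD C, 3'. After: A=1 B=4 C=3 D=0 ZF=0 PC=5
Step 6: PC=5 exec 'MOV D, 4'. After: A=1 B=4 C=3 D=4 ZF=0 PC=6
Step 7: PC=6 exec 'MUL A, 2'. After: A=2 B=4 C=3 D=4 ZF=0 PC=7
Step 8: PC=7 exec 'HALT'. After: A=2 B=4 C=3 D=4 ZF=0 PC=7 HALTED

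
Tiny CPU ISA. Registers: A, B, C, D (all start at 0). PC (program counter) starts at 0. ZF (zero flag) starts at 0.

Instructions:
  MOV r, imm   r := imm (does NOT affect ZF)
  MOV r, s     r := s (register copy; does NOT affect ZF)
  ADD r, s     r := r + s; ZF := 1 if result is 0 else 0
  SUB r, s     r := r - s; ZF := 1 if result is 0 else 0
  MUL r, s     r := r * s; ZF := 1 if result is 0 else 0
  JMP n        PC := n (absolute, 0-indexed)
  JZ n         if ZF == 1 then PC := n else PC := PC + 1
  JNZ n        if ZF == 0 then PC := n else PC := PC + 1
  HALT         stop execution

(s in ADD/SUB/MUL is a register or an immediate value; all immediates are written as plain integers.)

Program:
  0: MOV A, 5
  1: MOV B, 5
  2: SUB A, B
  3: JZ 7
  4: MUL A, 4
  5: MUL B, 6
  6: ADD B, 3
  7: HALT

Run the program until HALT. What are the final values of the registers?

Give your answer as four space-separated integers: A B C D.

Answer: 0 5 0 0

Derivation:
Step 1: PC=0 exec 'MOV A, 5'. After: A=5 B=0 C=0 D=0 ZF=0 PC=1
Step 2: PC=1 exec 'MOV B, 5'. After: A=5 B=5 C=0 D=0 ZF=0 PC=2
Step 3: PC=2 exec 'SUB A, B'. After: A=0 B=5 C=0 D=0 ZF=1 PC=3
Step 4: PC=3 exec 'JZ 7'. After: A=0 B=5 C=0 D=0 ZF=1 PC=7
Step 5: PC=7 exec 'HALT'. After: A=0 B=5 C=0 D=0 ZF=1 PC=7 HALTED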